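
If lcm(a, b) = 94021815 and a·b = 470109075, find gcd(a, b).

From gcd × lcm = ab: gcd = 470109075 / 94021815 = 5.

5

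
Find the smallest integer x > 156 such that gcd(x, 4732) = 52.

208

4732 = 52·91. Any x with gcd(x, 4732) = 52 is a multiple of 52, say 52s, with s coprime to 91.
Need s > 156/52, so s ≥ 4. First s ≥ 4 with gcd(s, 91) = 1 is s = 4. Thus x = 52·4 = 208.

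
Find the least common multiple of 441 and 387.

18963

gcd first: 441 = 1·387 + 54; 387 = 7·54 + 9; 54 = 6·9 + 0 → gcd = 9
lcm = 441·387/gcd = 170667/9 = 18963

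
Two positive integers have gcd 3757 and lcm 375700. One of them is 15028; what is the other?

u·v = gcd·lcm = 3757·375700 = 1411504900, so v = 1411504900/15028 = 93925.

93925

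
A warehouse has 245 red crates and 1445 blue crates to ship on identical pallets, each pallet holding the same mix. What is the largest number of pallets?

Euclid: 1445 = 5·245 + 220; 245 = 1·220 + 25; 220 = 8·25 + 20; 25 = 1·20 + 5; 20 = 4·5 + 0. Last nonzero remainder: 5.

5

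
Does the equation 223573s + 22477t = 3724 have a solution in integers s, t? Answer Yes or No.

gcd(223573, 22477): 223573 = 9·22477 + 21280; 22477 = 1·21280 + 1197; 21280 = 17·1197 + 931; 1197 = 1·931 + 266; 931 = 3·266 + 133; 266 = 2·133 + 0 → 133
133 divides 3724, so a solution exists.

Yes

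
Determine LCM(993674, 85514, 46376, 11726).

lcm(993674, 85514) = 993674·85514/gcd = 84973038436/22 = 3862410838
lcm(3862410838, 46376) = 3862410838·46376/gcd = 179123165023088/682 = 262643936984
lcm(262643936984, 11726) = 262643936984·11726/gcd = 3079762805074384/286 = 10768401416344

10768401416344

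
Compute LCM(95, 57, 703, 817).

453435

95 = 5 · 19; 57 = 3 · 19; 703 = 19 · 37; 817 = 19 · 43
lcm takes max exponent of each prime: 3 · 5 · 19 · 37 · 43 = 453435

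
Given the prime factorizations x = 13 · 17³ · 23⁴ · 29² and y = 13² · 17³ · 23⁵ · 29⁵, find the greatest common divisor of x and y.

min exponent per shared prime: 13 · 17³ · 23⁴ · 29² = 15031331621189

15031331621189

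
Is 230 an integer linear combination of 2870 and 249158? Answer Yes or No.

No

By Bézout, 2870m + 249158n = 230 has integer solutions iff gcd(2870, 249158) | 230.
Euclid: 249158 = 86·2870 + 2338; 2870 = 1·2338 + 532; 2338 = 4·532 + 210; 532 = 2·210 + 112; 210 = 1·112 + 98; 112 = 1·98 + 14; 98 = 7·14 + 0. gcd = 14; 230 mod 14 = 6. No.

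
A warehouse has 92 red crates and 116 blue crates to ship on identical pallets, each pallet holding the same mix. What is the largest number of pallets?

4

92 = 2² · 23
116 = 2² · 29
Common: 2² = 4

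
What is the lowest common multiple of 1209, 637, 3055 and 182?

27843270

1209 = 3 · 13 · 31; 637 = 7² · 13; 3055 = 5 · 13 · 47; 182 = 2 · 7 · 13
lcm takes max exponent of each prime: 2 · 3 · 5 · 7² · 13 · 31 · 47 = 27843270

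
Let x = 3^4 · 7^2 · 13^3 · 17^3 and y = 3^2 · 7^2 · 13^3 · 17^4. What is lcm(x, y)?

max exponent per prime: 3^4 · 7^2 · 13^3 · 17^4 = 728294183253

728294183253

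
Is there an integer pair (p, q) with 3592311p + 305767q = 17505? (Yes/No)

No

gcd(3592311, 305767): 3592311 = 11·305767 + 228874; 305767 = 1·228874 + 76893; 228874 = 2·76893 + 75088; 76893 = 1·75088 + 1805; 75088 = 41·1805 + 1083; 1805 = 1·1083 + 722; 1083 = 1·722 + 361; 722 = 2·361 + 0 → 361
361 does not divide 17505, so a solution does not exist.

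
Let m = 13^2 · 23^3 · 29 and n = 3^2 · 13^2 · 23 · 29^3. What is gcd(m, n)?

min exponent per shared prime: 13^2 · 23 · 29 = 112723

112723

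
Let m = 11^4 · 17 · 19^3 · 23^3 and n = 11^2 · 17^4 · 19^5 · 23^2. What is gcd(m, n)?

7463641427

min exponent per shared prime: 11^2 · 17 · 19^3 · 23^2 = 7463641427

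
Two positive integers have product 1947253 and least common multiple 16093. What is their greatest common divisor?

121

gcd·lcm = product, so gcd = 1947253/16093 = 121.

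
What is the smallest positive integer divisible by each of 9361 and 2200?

9361 = 11 · 23 · 37; 2200 = 2³ · 5² · 11
max exponents: 2³ · 5² · 11 · 23 · 37 = 1872200

1872200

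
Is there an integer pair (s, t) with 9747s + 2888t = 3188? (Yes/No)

gcd(9747, 2888): 9747 = 3·2888 + 1083; 2888 = 2·1083 + 722; 1083 = 1·722 + 361; 722 = 2·361 + 0 → 361
361 does not divide 3188, so a solution does not exist.

No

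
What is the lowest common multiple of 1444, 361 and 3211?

1444 = 2² · 19²; 361 = 19²; 3211 = 13² · 19
lcm takes max exponent of each prime: 2² · 13² · 19² = 244036

244036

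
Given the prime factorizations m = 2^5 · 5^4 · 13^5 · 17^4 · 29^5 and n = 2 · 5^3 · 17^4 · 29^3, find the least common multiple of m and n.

12721327467586365940000

max exponent per prime: 2^5 · 5^4 · 13^5 · 17^4 · 29^5 = 12721327467586365940000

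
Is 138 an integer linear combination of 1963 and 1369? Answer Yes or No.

Yes

By Bézout, 1963s − 1369t = 138 has integer solutions iff gcd(1963, 1369) | 138.
Euclid: 1963 = 1·1369 + 594; 1369 = 2·594 + 181; 594 = 3·181 + 51; 181 = 3·51 + 28; 51 = 1·28 + 23; 28 = 1·23 + 5; 23 = 4·5 + 3; 5 = 1·3 + 2; 3 = 1·2 + 1; 2 = 2·1 + 0. gcd = 1; 138 mod 1 = 0. Yes.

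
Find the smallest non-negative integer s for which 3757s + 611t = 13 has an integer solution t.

Reduce mod 611: 3757s ≡ 13 (mod 611). With g = gcd(3757, 611) = 13 dividing 13, divide through: 289s ≡ 1 (mod 47).
Since gcd(289, 47) = 1, s ≡ 1·(289)⁻¹ ≡ 27 (mod 47). Smallest non-negative: 27.

27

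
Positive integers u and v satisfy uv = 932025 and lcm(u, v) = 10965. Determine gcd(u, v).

85

From gcd × lcm = uv: gcd = 932025 / 10965 = 85.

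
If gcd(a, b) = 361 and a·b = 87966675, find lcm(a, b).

gcd·lcm = product, so lcm = 87966675/361 = 243675.

243675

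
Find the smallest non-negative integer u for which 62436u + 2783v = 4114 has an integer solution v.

gcd(62436, 2783) = 121 (Euclid: 62436 = 22·2783 + 1210; 2783 = 2·1210 + 363; 1210 = 3·363 + 121; 363 = 3·121 + 0), and 121 | 4114.
Extended Euclid: 62436·(7) + 2783·(-157) = 121. Scale by 34: u₀ = 238.
General solution u = u₀ + 23t; reducing mod 23 gives u = 8 (and v = -178).

8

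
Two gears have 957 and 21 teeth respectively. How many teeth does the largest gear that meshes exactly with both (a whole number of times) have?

3

Euclid: 957 = 45·21 + 12; 21 = 1·12 + 9; 12 = 1·9 + 3; 9 = 3·3 + 0. Last nonzero remainder: 3.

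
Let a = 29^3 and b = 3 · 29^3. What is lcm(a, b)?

73167

max exponent per prime: 3 · 29^3 = 73167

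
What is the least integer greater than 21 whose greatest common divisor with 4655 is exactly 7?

Multiples of 7 above 21: 7·4, 7·5, … . Need the cofactor coprime to 4655/7 = 665.
Checking s = 4, 5, … the first with gcd(s, 665) = 1 is s = 4, giving 28.

28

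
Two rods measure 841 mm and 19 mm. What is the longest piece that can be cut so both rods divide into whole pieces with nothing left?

1

Euclid: 841 = 44·19 + 5; 19 = 3·5 + 4; 5 = 1·4 + 1; 4 = 4·1 + 0. Last nonzero remainder: 1.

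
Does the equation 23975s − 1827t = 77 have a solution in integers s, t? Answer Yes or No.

Yes

By Bézout, 23975s − 1827t = 77 has integer solutions iff gcd(23975, 1827) | 77.
Euclid: 23975 = 13·1827 + 224; 1827 = 8·224 + 35; 224 = 6·35 + 14; 35 = 2·14 + 7; 14 = 2·7 + 0. gcd = 7; 77 mod 7 = 0. Yes.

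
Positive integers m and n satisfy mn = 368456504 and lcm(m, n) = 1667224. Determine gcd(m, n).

221

From gcd × lcm = mn: gcd = 368456504 / 1667224 = 221.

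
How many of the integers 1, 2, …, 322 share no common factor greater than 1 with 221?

281

Prime factors of 221: 13, 17. Count integers ≤ 322 divisible by none of them.
By inclusion–exclusion: 322 − ⌊322/13⌋ − ⌊322/17⌋ + ⌊322/221⌋ = 281.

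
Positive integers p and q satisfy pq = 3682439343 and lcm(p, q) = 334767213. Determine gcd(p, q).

gcd·lcm = product, so gcd = 3682439343/334767213 = 11.

11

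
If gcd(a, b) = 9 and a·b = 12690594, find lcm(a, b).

1410066

Since gcd(a,b)·lcm(a,b) = ab, lcm = 12690594/9 = 1410066.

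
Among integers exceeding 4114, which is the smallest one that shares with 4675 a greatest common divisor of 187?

gcd(x, 4675) = 187 forces 187 | x; write x = 187s. Then gcd(187s, 187·25) = 187·gcd(s, 25), so need gcd(s, 25) = 1.
187s > 4114 gives s ≥ 23. The least s ≥ 23 coprime to 25 is 23, so x = 187·23 = 4301.

4301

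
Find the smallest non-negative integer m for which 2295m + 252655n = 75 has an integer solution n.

Reduce mod 252655: 2295m ≡ 75 (mod 252655). With g = gcd(2295, 252655) = 5 dividing 75, divide through: 459m ≡ 15 (mod 50531).
Since gcd(459, 50531) = 1, m ≡ 15·(459)⁻¹ ≡ 8587 (mod 50531). Smallest non-negative: 8587.

8587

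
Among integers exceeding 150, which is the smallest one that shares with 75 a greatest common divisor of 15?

165

gcd(x, 75) = 15 forces 15 | x; write x = 15s. Then gcd(15s, 15·5) = 15·gcd(s, 5), so need gcd(s, 5) = 1.
15s > 150 gives s ≥ 11. The least s ≥ 11 coprime to 5 is 11, so x = 15·11 = 165.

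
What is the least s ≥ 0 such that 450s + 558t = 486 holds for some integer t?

Euclid: 558 = 1·450 + 108; 450 = 4·108 + 18; 108 = 6·18 + 0 → gcd = 18; 486 = 18·27.
Back-substitution yields 450·(5) + 558·(-4) = 18, so one solution is s = 5·27 = 135, t = -4·27 = -108.
Solutions in s differ by 558/18 = 31; the one in [0, 31) is 135 mod 31 = 11.

11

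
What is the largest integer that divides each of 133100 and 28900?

133100 = 2² · 5² · 11³
28900 = 2² · 5² · 17²
Common: 2² · 5² = 100

100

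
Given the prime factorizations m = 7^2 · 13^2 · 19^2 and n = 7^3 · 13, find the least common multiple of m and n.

max exponent per prime: 7^3 · 13^2 · 19^2 = 20926087

20926087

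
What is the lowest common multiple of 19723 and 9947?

196184681

gcd first: 19723 = 1·9947 + 9776; 9947 = 1·9776 + 171; 9776 = 57·171 + 29; 171 = 5·29 + 26; 29 = 1·26 + 3; 26 = 8·3 + 2; 3 = 1·2 + 1; 2 = 2·1 + 0 → gcd = 1
lcm = 19723·9947/gcd = 196184681/1 = 196184681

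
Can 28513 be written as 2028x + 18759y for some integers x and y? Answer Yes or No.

By Bézout, 2028x + 18759y = 28513 has integer solutions iff gcd(2028, 18759) | 28513.
Euclid: 18759 = 9·2028 + 507; 2028 = 4·507 + 0. gcd = 507; 28513 mod 507 = 121. No.

No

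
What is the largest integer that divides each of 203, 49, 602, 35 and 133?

203 = 7 · 29; 49 = 7²; 602 = 2 · 7 · 43; 35 = 5 · 7; 133 = 7 · 19
gcd takes min exponent of each prime: 7 = 7

7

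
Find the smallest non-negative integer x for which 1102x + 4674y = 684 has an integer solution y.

gcd(1102, 4674) = 38 (Euclid: 4674 = 4·1102 + 266; 1102 = 4·266 + 38; 266 = 7·38 + 0), and 38 | 684.
Extended Euclid: 1102·(17) + 4674·(-4) = 38. Scale by 18: x₀ = 306.
General solution x = x₀ + 123t; reducing mod 123 gives x = 60 (and y = -14).

60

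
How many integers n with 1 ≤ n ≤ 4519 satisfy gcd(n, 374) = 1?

Prime factors of 374: 2, 11, 17. Count integers ≤ 4519 divisible by none of them.
By inclusion–exclusion: 4519 − ⌊4519/2⌋ − ⌊4519/11⌋ − ⌊4519/17⌋ + ⌊4519/22⌋ + ⌊4519/34⌋ + ⌊4519/187⌋ − ⌊4519/374⌋ = 1934.

1934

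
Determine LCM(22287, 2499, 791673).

892215471

lcm(22287, 2499) = 22287·2499/gcd = 55695213/51 = 1092063
lcm(1092063, 791673) = 1092063·791673/gcd = 864556791399/969 = 892215471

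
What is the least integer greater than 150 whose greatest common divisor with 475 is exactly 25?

475 = 25·19. Any k with gcd(k, 475) = 25 is a multiple of 25, say 25s, with s coprime to 19.
Need s > 150/25, so s ≥ 7. First s ≥ 7 with gcd(s, 19) = 1 is s = 7. Thus k = 25·7 = 175.

175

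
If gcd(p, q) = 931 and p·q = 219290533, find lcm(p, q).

235543

Since gcd(p,q)·lcm(p,q) = pq, lcm = 219290533/931 = 235543.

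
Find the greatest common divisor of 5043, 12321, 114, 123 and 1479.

5043 = 3 · 41²; 12321 = 3² · 37²; 114 = 2 · 3 · 19; 123 = 3 · 41; 1479 = 3 · 17 · 29
gcd takes min exponent of each prime: 3 = 3

3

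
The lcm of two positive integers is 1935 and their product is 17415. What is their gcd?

9

From gcd × lcm = ab: gcd = 17415 / 1935 = 9.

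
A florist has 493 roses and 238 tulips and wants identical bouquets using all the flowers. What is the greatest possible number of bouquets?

17

Euclid: 493 = 2·238 + 17; 238 = 14·17 + 0. Last nonzero remainder: 17.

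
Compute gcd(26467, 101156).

26467 = 7 · 19 · 199
101156 = 2² · 11³ · 19
Common: 19 = 19

19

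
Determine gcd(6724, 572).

4

6724 = 2² · 41²
572 = 2² · 11 · 13
Common: 2² = 4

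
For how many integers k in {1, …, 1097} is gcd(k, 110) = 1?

110 = 2·5·11. Inclusion–exclusion on these primes:
1097 − ⌊1097/2⌋ − ⌊1097/5⌋ − ⌊1097/11⌋ + ⌊1097/10⌋ + ⌊1097/22⌋ + ⌊1097/55⌋ − ⌊1097/110⌋ = 399

399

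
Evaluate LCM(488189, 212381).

469149629

488189 = 13 · 17 · 47²; 212381 = 13 · 17 · 31²
max exponents: 13 · 17 · 31² · 47² = 469149629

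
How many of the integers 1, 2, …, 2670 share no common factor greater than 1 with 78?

821

Prime factors of 78: 2, 3, 13. Count integers ≤ 2670 divisible by none of them.
By inclusion–exclusion: 2670 − ⌊2670/2⌋ − ⌊2670/3⌋ − ⌊2670/13⌋ + ⌊2670/6⌋ + ⌊2670/26⌋ + ⌊2670/39⌋ − ⌊2670/78⌋ = 821.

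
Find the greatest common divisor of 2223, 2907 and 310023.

171

gcd(2223, 2907): 2907 = 1·2223 + 684; 2223 = 3·684 + 171; 684 = 4·171 + 0 → 171
gcd(171, 310023): 310023 = 1813·171 + 0 → 171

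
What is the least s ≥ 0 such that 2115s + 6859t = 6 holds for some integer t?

4884

gcd(2115, 6859) = 1 (Euclid: 6859 = 3·2115 + 514; 2115 = 4·514 + 59; 514 = 8·59 + 42; 59 = 1·42 + 17; 42 = 2·17 + 8; 17 = 2·8 + 1; 8 = 8·1 + 0), and 1 | 6.
Extended Euclid: 2115·(814) + 6859·(-251) = 1. Scale by 6: s₀ = 4884.
General solution s = s₀ + 6859k; reducing mod 6859 gives s = 4884 (and t = -1506).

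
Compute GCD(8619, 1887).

Euclid: 8619 = 4·1887 + 1071; 1887 = 1·1071 + 816; 1071 = 1·816 + 255; 816 = 3·255 + 51; 255 = 5·51 + 0. Last nonzero remainder: 51.

51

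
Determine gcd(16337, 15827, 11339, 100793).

17

16337 = 17 · 31²; 15827 = 7² · 17 · 19; 11339 = 17 · 23 · 29; 100793 = 7² · 11² · 17
gcd takes min exponent of each prime: 17 = 17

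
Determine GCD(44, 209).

11

Euclid: 209 = 4·44 + 33; 44 = 1·33 + 11; 33 = 3·11 + 0. Last nonzero remainder: 11.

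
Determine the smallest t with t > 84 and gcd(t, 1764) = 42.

Multiples of 42 above 84: 42·3, 42·4, … . Need the cofactor coprime to 1764/42 = 42.
Checking s = 3, 4, … the first with gcd(s, 42) = 1 is s = 5, giving 210.

210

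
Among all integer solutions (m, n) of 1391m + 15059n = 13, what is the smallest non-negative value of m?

Reduce mod 15059: 1391m ≡ 13 (mod 15059). With g = gcd(1391, 15059) = 1 dividing 13, divide through: 1391m ≡ 13 (mod 15059).
Since gcd(1391, 15059) = 1, m ≡ 13·(1391)⁻¹ ≡ 9148 (mod 15059). Smallest non-negative: 9148.

9148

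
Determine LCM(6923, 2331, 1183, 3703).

6923 = 7 · 23 · 43; 2331 = 3² · 7 · 37; 1183 = 7 · 13²; 3703 = 7 · 23²
lcm takes max exponent of each prime: 3² · 7 · 13² · 23² · 37 · 43 = 8960930433

8960930433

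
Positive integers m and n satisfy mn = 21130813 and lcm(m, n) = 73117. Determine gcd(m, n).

289

From gcd × lcm = mn: gcd = 21130813 / 73117 = 289.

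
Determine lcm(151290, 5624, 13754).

2925664779960

151290 = 2 · 3² · 5 · 41²; 5624 = 2³ · 19 · 37; 13754 = 2 · 13 · 23²
lcm takes max exponent of each prime: 2³ · 3² · 5 · 13 · 19 · 23² · 37 · 41² = 2925664779960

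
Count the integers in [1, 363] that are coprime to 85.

274

Prime factors of 85: 5, 17. Count integers ≤ 363 divisible by none of them.
By inclusion–exclusion: 363 − ⌊363/5⌋ − ⌊363/17⌋ + ⌊363/85⌋ = 274.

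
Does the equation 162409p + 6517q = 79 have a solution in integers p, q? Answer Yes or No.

gcd(162409, 6517): 162409 = 24·6517 + 6001; 6517 = 1·6001 + 516; 6001 = 11·516 + 325; 516 = 1·325 + 191; 325 = 1·191 + 134; 191 = 1·134 + 57; 134 = 2·57 + 20; 57 = 2·20 + 17; 20 = 1·17 + 3; 17 = 5·3 + 2; 3 = 1·2 + 1; 2 = 2·1 + 0 → 1
1 divides 79, so a solution exists.

Yes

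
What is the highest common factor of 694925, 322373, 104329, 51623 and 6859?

361

694925 = 5² · 7 · 11 · 19²; 322373 = 19³ · 47; 104329 = 17² · 19²; 51623 = 11 · 13 · 19²; 6859 = 19³
gcd takes min exponent of each prime: 19² = 361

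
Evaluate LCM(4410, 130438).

gcd first: 130438 = 29·4410 + 2548; 4410 = 1·2548 + 1862; 2548 = 1·1862 + 686; 1862 = 2·686 + 490; 686 = 1·490 + 196; 490 = 2·196 + 98; 196 = 2·98 + 0 → gcd = 98
lcm = 4410·130438/gcd = 575231580/98 = 5869710

5869710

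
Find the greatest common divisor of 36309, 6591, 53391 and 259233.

gcd(36309, 6591): 36309 = 5·6591 + 3354; 6591 = 1·3354 + 3237; 3354 = 1·3237 + 117; 3237 = 27·117 + 78; 117 = 1·78 + 39; 78 = 2·39 + 0 → 39
gcd(39, 53391): 53391 = 1369·39 + 0 → 39
gcd(39, 259233): 259233 = 6647·39 + 0 → 39

39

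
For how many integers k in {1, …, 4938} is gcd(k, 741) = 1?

2879

Prime factors of 741: 3, 13, 19. Count integers ≤ 4938 divisible by none of them.
By inclusion–exclusion: 4938 − ⌊4938/3⌋ − ⌊4938/13⌋ − ⌊4938/19⌋ + ⌊4938/39⌋ + ⌊4938/57⌋ + ⌊4938/247⌋ − ⌊4938/741⌋ = 2879.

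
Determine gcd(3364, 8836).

3364 = 2² · 29²
8836 = 2² · 47²
Common: 2² = 4

4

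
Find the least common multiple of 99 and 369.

4059

99 = 3² · 11; 369 = 3² · 41
max exponents: 3² · 11 · 41 = 4059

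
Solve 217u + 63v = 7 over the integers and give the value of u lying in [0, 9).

7

gcd(217, 63) = 7 (Euclid: 217 = 3·63 + 28; 63 = 2·28 + 7; 28 = 4·7 + 0), and 7 | 7.
Extended Euclid: 217·(-2) + 63·(7) = 7. Scale by 1: u₀ = -2.
General solution u = u₀ + 9t; reducing mod 9 gives u = 7 (and v = -24).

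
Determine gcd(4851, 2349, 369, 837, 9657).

9

gcd(4851, 2349): 4851 = 2·2349 + 153; 2349 = 15·153 + 54; 153 = 2·54 + 45; 54 = 1·45 + 9; 45 = 5·9 + 0 → 9
gcd(9, 369): 369 = 41·9 + 0 → 9
gcd(9, 837): 837 = 93·9 + 0 → 9
gcd(9, 9657): 9657 = 1073·9 + 0 → 9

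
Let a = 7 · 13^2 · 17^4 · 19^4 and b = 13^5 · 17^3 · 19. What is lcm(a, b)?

max exponent per prime: 7 · 13^5 · 17^4 · 19^4 = 28289475197911291

28289475197911291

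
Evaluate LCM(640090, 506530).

32422478770

640090 = 2 · 5 · 11² · 23²; 506530 = 2 · 5 · 37³
max exponents: 2 · 5 · 11² · 23² · 37³ = 32422478770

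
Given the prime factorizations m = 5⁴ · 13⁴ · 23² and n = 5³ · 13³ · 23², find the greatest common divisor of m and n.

145276625

min exponent per shared prime: 5³ · 13³ · 23² = 145276625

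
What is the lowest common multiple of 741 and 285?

3705

gcd first: 741 = 2·285 + 171; 285 = 1·171 + 114; 171 = 1·114 + 57; 114 = 2·57 + 0 → gcd = 57
lcm = 741·285/gcd = 211185/57 = 3705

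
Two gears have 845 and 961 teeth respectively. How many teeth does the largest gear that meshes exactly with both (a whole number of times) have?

1

Euclid: 961 = 1·845 + 116; 845 = 7·116 + 33; 116 = 3·33 + 17; 33 = 1·17 + 16; 17 = 1·16 + 1; 16 = 16·1 + 0. Last nonzero remainder: 1.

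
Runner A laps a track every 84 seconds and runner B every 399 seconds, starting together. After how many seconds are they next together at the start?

1596

84 = 2² · 3 · 7; 399 = 3 · 7 · 19
max exponents: 2² · 3 · 7 · 19 = 1596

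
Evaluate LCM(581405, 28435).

gcd first: 581405 = 20·28435 + 12705; 28435 = 2·12705 + 3025; 12705 = 4·3025 + 605; 3025 = 5·605 + 0 → gcd = 605
lcm = 581405·28435/gcd = 16532251175/605 = 27326035

27326035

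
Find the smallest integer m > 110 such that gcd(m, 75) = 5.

75 = 5·15. Any m with gcd(m, 75) = 5 is a multiple of 5, say 5s, with s coprime to 15.
Need s > 110/5, so s ≥ 23. First s ≥ 23 with gcd(s, 15) = 1 is s = 23. Thus m = 5·23 = 115.

115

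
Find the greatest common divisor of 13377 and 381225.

39

13377 = 3 · 7³ · 13
381225 = 3 · 5² · 13 · 17 · 23
Common: 3 · 13 = 39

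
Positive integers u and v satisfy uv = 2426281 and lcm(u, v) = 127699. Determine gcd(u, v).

19

gcd·lcm = product, so gcd = 2426281/127699 = 19.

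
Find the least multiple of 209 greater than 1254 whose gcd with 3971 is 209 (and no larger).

1463

gcd(k, 3971) = 209 forces 209 | k; write k = 209s. Then gcd(209s, 209·19) = 209·gcd(s, 19), so need gcd(s, 19) = 1.
209s > 1254 gives s ≥ 7. The least s ≥ 7 coprime to 19 is 7, so k = 209·7 = 1463.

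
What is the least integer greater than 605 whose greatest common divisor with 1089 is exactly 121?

1089 = 121·9. Any k with gcd(k, 1089) = 121 is a multiple of 121, say 121s, with s coprime to 9.
Need s > 605/121, so s ≥ 6. First s ≥ 6 with gcd(s, 9) = 1 is s = 7. Thus k = 121·7 = 847.

847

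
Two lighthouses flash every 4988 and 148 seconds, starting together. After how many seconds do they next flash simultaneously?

gcd first: 4988 = 33·148 + 104; 148 = 1·104 + 44; 104 = 2·44 + 16; 44 = 2·16 + 12; 16 = 1·12 + 4; 12 = 3·4 + 0 → gcd = 4
lcm = 4988·148/gcd = 738224/4 = 184556

184556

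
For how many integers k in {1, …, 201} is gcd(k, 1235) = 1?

1235 = 5·13·19. Inclusion–exclusion on these primes:
201 − ⌊201/5⌋ − ⌊201/13⌋ − ⌊201/19⌋ + ⌊201/65⌋ + ⌊201/95⌋ + ⌊201/247⌋ − ⌊201/1235⌋ = 141

141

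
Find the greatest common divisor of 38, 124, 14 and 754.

gcd(38, 124): 124 = 3·38 + 10; 38 = 3·10 + 8; 10 = 1·8 + 2; 8 = 4·2 + 0 → 2
gcd(2, 14): 14 = 7·2 + 0 → 2
gcd(2, 754): 754 = 377·2 + 0 → 2

2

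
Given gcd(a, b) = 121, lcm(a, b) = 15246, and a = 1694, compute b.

1089

a·b = gcd·lcm = 121·15246 = 1844766, so b = 1844766/1694 = 1089.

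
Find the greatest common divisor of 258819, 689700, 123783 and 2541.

363

258819 = 3 · 11² · 23 · 31; 689700 = 2² · 3 · 5² · 11² · 19; 123783 = 3 · 11³ · 31; 2541 = 3 · 7 · 11²
gcd takes min exponent of each prime: 3 · 11² = 363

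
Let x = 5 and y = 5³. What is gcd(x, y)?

5

min exponent per shared prime: 5 = 5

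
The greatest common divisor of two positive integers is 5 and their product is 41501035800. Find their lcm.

gcd·lcm = product, so lcm = 41501035800/5 = 8300207160.

8300207160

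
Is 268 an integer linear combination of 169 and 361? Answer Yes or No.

Yes

By Bézout, 169p − 361q = 268 has integer solutions iff gcd(169, 361) | 268.
Euclid: 361 = 2·169 + 23; 169 = 7·23 + 8; 23 = 2·8 + 7; 8 = 1·7 + 1; 7 = 7·1 + 0. gcd = 1; 268 mod 1 = 0. Yes.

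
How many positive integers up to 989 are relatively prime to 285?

500

Prime factors of 285: 3, 5, 19. Count integers ≤ 989 divisible by none of them.
By inclusion–exclusion: 989 − ⌊989/3⌋ − ⌊989/5⌋ − ⌊989/19⌋ + ⌊989/15⌋ + ⌊989/57⌋ + ⌊989/95⌋ − ⌊989/285⌋ = 500.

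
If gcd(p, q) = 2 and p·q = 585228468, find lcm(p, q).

gcd·lcm = product, so lcm = 585228468/2 = 292614234.

292614234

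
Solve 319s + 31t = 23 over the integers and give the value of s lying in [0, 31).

6

Reduce mod 31: 319s ≡ 23 (mod 31). With g = gcd(319, 31) = 1 dividing 23, divide through: 319s ≡ 23 (mod 31).
Since gcd(319, 31) = 1, s ≡ 23·(319)⁻¹ ≡ 6 (mod 31). Smallest non-negative: 6.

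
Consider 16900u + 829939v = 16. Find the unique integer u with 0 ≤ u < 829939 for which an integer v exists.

Reduce mod 829939: 16900u ≡ 16 (mod 829939). With g = gcd(16900, 829939) = 1 dividing 16, divide through: 16900u ≡ 16 (mod 829939).
Since gcd(16900, 829939) = 1, u ≡ 16·(16900)⁻¹ ≡ 670630 (mod 829939). Smallest non-negative: 670630.

670630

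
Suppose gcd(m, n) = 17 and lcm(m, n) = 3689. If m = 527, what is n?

119

Using mn = gcd(m,n)·lcm(m,n) = 17·3689 = 62713, we get n = 62713/527 = 119.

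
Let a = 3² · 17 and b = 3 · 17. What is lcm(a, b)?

153

max exponent per prime: 3² · 17 = 153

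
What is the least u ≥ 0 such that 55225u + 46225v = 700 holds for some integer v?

1582

Reduce mod 46225: 55225u ≡ 700 (mod 46225). With g = gcd(55225, 46225) = 25 dividing 700, divide through: 2209u ≡ 28 (mod 1849).
Since gcd(2209, 1849) = 1, u ≡ 28·(2209)⁻¹ ≡ 1582 (mod 1849). Smallest non-negative: 1582.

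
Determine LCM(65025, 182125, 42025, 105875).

674467520524875

lcm(65025, 182125) = 65025·182125/gcd = 11842678125/25 = 473707125
lcm(473707125, 42025) = 473707125·42025/gcd = 19907541928125/25 = 796301677125
lcm(796301677125, 105875) = 796301677125·105875/gcd = 84308440065609375/125 = 674467520524875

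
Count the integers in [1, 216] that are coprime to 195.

195 = 3·5·13. Inclusion–exclusion on these primes:
216 − ⌊216/3⌋ − ⌊216/5⌋ − ⌊216/13⌋ + ⌊216/15⌋ + ⌊216/39⌋ + ⌊216/65⌋ − ⌊216/195⌋ = 106

106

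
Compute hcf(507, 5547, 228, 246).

3

gcd(507, 5547): 5547 = 10·507 + 477; 507 = 1·477 + 30; 477 = 15·30 + 27; 30 = 1·27 + 3; 27 = 9·3 + 0 → 3
gcd(3, 228): 228 = 76·3 + 0 → 3
gcd(3, 246): 246 = 82·3 + 0 → 3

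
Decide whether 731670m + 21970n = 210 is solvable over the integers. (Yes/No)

Yes

gcd(731670, 21970): 731670 = 33·21970 + 6660; 21970 = 3·6660 + 1990; 6660 = 3·1990 + 690; 1990 = 2·690 + 610; 690 = 1·610 + 80; 610 = 7·80 + 50; 80 = 1·50 + 30; 50 = 1·30 + 20; 30 = 1·20 + 10; 20 = 2·10 + 0 → 10
10 divides 210, so a solution exists.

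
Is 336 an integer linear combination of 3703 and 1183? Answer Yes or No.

By Bézout, 3703p − 1183q = 336 has integer solutions iff gcd(3703, 1183) | 336.
Euclid: 3703 = 3·1183 + 154; 1183 = 7·154 + 105; 154 = 1·105 + 49; 105 = 2·49 + 7; 49 = 7·7 + 0. gcd = 7; 336 mod 7 = 0. Yes.

Yes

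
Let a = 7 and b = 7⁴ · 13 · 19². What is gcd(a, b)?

min exponent per shared prime: 7 = 7

7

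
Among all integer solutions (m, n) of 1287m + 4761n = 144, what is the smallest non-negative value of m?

Euclid: 4761 = 3·1287 + 900; 1287 = 1·900 + 387; 900 = 2·387 + 126; 387 = 3·126 + 9; 126 = 14·9 + 0 → gcd = 9; 144 = 9·16.
Back-substitution yields 1287·(37) + 4761·(-10) = 9, so one solution is m = 37·16 = 592, n = -10·16 = -160.
Solutions in m differ by 4761/9 = 529; the one in [0, 529) is 592 mod 529 = 63.

63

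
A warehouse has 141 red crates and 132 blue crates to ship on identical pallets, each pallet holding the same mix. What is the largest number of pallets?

141 = 3 · 47
132 = 2² · 3 · 11
Common: 3 = 3

3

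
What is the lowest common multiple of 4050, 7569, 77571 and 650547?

lcm(4050, 7569) = 4050·7569/gcd = 30654450/9 = 3406050
lcm(3406050, 77571) = 3406050·77571/gcd = 264210704550/27 = 9785581650
lcm(9785581650, 650547) = 9785581650·650547/gcd = 6365980785662550/9 = 707331198406950

707331198406950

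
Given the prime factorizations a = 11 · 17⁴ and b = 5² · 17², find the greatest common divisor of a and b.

289

min exponent per shared prime: 17² = 289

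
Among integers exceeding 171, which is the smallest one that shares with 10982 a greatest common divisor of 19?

209

gcd(a, 10982) = 19 forces 19 | a; write a = 19s. Then gcd(19s, 19·578) = 19·gcd(s, 578), so need gcd(s, 578) = 1.
19s > 171 gives s ≥ 10. The least s ≥ 10 coprime to 578 is 11, so a = 19·11 = 209.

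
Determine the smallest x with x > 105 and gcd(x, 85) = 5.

Multiples of 5 above 105: 5·22, 5·23, … . Need the cofactor coprime to 85/5 = 17.
Checking s = 22, 23, … the first with gcd(s, 17) = 1 is s = 22, giving 110.

110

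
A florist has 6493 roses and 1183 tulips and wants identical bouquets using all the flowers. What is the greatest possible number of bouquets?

6493 = 43 · 151
1183 = 7 · 13²
Common: 1 = 1

1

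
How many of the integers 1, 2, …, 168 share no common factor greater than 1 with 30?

Prime factors of 30: 2, 3, 5. Count integers ≤ 168 divisible by none of them.
By inclusion–exclusion: 168 − ⌊168/2⌋ − ⌊168/3⌋ − ⌊168/5⌋ + ⌊168/6⌋ + ⌊168/10⌋ + ⌊168/15⌋ − ⌊168/30⌋ = 45.

45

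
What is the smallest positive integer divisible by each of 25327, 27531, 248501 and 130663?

143515187899083

25327 = 19 · 31 · 43; 27531 = 3² · 7 · 19 · 23; 248501 = 11 · 19 · 29 · 41; 130663 = 13 · 19 · 23²
lcm takes max exponent of each prime: 3² · 7 · 11 · 13 · 19 · 23² · 29 · 31 · 41 · 43 = 143515187899083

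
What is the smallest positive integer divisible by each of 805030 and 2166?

2415090

805030 = 2 · 5 · 19² · 223; 2166 = 2 · 3 · 19²
max exponents: 2 · 3 · 5 · 19² · 223 = 2415090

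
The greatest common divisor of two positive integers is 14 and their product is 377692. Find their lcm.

26978

For any two positive integers, gcd × lcm equals their product. Hence lcm = 377692 / 14 = 26978.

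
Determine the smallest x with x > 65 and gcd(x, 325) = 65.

Multiples of 65 above 65: 65·2, 65·3, … . Need the cofactor coprime to 325/65 = 5.
Checking s = 2, 3, … the first with gcd(s, 5) = 1 is s = 2, giving 130.

130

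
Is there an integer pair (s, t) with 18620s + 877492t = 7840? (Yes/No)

Yes

gcd(18620, 877492): 877492 = 47·18620 + 2352; 18620 = 7·2352 + 2156; 2352 = 1·2156 + 196; 2156 = 11·196 + 0 → 196
196 divides 7840, so a solution exists.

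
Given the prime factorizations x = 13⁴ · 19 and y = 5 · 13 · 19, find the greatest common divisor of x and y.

min exponent per shared prime: 13 · 19 = 247

247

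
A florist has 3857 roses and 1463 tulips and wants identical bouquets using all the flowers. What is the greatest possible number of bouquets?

133

3857 = 7 · 19 · 29
1463 = 7 · 11 · 19
Common: 7 · 19 = 133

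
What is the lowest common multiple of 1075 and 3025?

gcd first: 3025 = 2·1075 + 875; 1075 = 1·875 + 200; 875 = 4·200 + 75; 200 = 2·75 + 50; 75 = 1·50 + 25; 50 = 2·25 + 0 → gcd = 25
lcm = 1075·3025/gcd = 3251875/25 = 130075

130075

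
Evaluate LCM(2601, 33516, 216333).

232825362588

lcm(2601, 33516) = 2601·33516/gcd = 87175116/9 = 9686124
lcm(9686124, 216333) = 9686124·216333/gcd = 2095428263292/9 = 232825362588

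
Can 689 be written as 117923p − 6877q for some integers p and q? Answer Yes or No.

By Bézout, 117923p − 6877q = 689 has integer solutions iff gcd(117923, 6877) | 689.
Euclid: 117923 = 17·6877 + 1014; 6877 = 6·1014 + 793; 1014 = 1·793 + 221; 793 = 3·221 + 130; 221 = 1·130 + 91; 130 = 1·91 + 39; 91 = 2·39 + 13; 39 = 3·13 + 0. gcd = 13; 689 mod 13 = 0. Yes.

Yes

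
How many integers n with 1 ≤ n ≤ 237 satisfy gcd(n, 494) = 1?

Prime factors of 494: 2, 13, 19. Count integers ≤ 237 divisible by none of them.
By inclusion–exclusion: 237 − ⌊237/2⌋ − ⌊237/13⌋ − ⌊237/19⌋ + ⌊237/26⌋ + ⌊237/38⌋ + ⌊237/247⌋ − ⌊237/494⌋ = 104.

104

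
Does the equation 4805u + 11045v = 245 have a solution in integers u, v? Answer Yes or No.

Yes

gcd(4805, 11045): 11045 = 2·4805 + 1435; 4805 = 3·1435 + 500; 1435 = 2·500 + 435; 500 = 1·435 + 65; 435 = 6·65 + 45; 65 = 1·45 + 20; 45 = 2·20 + 5; 20 = 4·5 + 0 → 5
5 divides 245, so a solution exists.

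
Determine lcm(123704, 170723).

3017016856

123704 = 2³ · 7 · 47²; 170723 = 7 · 29³
max exponents: 2³ · 7 · 29³ · 47² = 3017016856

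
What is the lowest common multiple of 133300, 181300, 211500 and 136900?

18912112789500

133300 = 2² · 5² · 31 · 43; 181300 = 2² · 5² · 7² · 37; 211500 = 2² · 3² · 5³ · 47; 136900 = 2² · 5² · 37²
lcm takes max exponent of each prime: 2² · 3² · 5³ · 7² · 31 · 37² · 43 · 47 = 18912112789500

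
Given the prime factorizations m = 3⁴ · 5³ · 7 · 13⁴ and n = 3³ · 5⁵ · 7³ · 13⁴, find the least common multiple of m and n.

2479719571875

max exponent per prime: 3⁴ · 5⁵ · 7³ · 13⁴ = 2479719571875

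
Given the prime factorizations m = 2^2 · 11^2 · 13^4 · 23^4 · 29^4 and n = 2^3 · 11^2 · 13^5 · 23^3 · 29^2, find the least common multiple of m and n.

71136984996575659304

max exponent per prime: 2^3 · 11^2 · 13^5 · 23^4 · 29^4 = 71136984996575659304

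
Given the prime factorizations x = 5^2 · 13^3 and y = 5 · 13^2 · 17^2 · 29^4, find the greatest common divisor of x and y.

min exponent per shared prime: 5 · 13^2 = 845

845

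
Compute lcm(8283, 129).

356169

8283 = 3 · 11 · 251; 129 = 3 · 43
max exponents: 3 · 11 · 43 · 251 = 356169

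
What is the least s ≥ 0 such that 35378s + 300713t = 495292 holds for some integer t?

14

Euclid: 300713 = 8·35378 + 17689; 35378 = 2·17689 + 0 → gcd = 17689; 495292 = 17689·28.
Back-substitution yields 35378·(-8) + 300713·(1) = 17689, so one solution is s = -8·28 = -224, t = 1·28 = 28.
Solutions in s differ by 300713/17689 = 17; the one in [0, 17) is -224 mod 17 = 14.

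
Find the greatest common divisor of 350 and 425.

25

Euclid: 425 = 1·350 + 75; 350 = 4·75 + 50; 75 = 1·50 + 25; 50 = 2·25 + 0. Last nonzero remainder: 25.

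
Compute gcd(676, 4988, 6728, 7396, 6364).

676 = 2² · 13²; 4988 = 2² · 29 · 43; 6728 = 2³ · 29²; 7396 = 2² · 43²; 6364 = 2² · 37 · 43
gcd takes min exponent of each prime: 2² = 4

4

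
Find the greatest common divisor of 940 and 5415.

5

Euclid: 5415 = 5·940 + 715; 940 = 1·715 + 225; 715 = 3·225 + 40; 225 = 5·40 + 25; 40 = 1·25 + 15; 25 = 1·15 + 10; 15 = 1·10 + 5; 10 = 2·5 + 0. Last nonzero remainder: 5.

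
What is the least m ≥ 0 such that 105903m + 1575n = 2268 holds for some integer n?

gcd(105903, 1575) = 63 (Euclid: 105903 = 67·1575 + 378; 1575 = 4·378 + 63; 378 = 6·63 + 0), and 63 | 2268.
Extended Euclid: 105903·(-4) + 1575·(269) = 63. Scale by 36: m₀ = -144.
General solution m = m₀ + 25t; reducing mod 25 gives m = 6 (and n = -402).

6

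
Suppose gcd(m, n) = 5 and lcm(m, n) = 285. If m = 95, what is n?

15

Using mn = gcd(m,n)·lcm(m,n) = 5·285 = 1425, we get n = 1425/95 = 15.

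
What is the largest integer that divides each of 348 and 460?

348 = 2² · 3 · 29
460 = 2² · 5 · 23
Common: 2² = 4

4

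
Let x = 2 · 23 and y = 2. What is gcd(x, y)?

2

min exponent per shared prime: 2 = 2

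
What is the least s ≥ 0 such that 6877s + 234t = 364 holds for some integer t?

4

gcd(6877, 234) = 13 (Euclid: 6877 = 29·234 + 91; 234 = 2·91 + 52; 91 = 1·52 + 39; 52 = 1·39 + 13; 39 = 3·13 + 0), and 13 | 364.
Extended Euclid: 6877·(-5) + 234·(147) = 13. Scale by 28: s₀ = -140.
General solution s = s₀ + 18k; reducing mod 18 gives s = 4 (and t = -116).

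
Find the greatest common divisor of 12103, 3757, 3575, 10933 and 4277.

12103 = 7² · 13 · 19; 3757 = 13 · 17²; 3575 = 5² · 11 · 13; 10933 = 13 · 29²; 4277 = 7 · 13 · 47
gcd takes min exponent of each prime: 13 = 13

13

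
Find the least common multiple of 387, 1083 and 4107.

191258883

387 = 3² · 43; 1083 = 3 · 19²; 4107 = 3 · 37²
lcm takes max exponent of each prime: 3² · 19² · 37² · 43 = 191258883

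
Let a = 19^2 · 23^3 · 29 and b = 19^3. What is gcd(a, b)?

361

min exponent per shared prime: 19^2 = 361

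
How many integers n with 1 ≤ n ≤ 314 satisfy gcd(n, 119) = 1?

119 = 7·17. Inclusion–exclusion on these primes:
314 − ⌊314/7⌋ − ⌊314/17⌋ + ⌊314/119⌋ = 254

254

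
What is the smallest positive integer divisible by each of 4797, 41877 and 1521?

4797 = 3² · 13 · 41; 41877 = 3⁴ · 11 · 47; 1521 = 3² · 13²
lcm takes max exponent of each prime: 3⁴ · 11 · 13² · 41 · 47 = 290165733

290165733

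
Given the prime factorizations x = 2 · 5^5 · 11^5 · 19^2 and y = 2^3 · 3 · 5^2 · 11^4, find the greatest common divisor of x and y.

min exponent per shared prime: 2 · 5^2 · 11^4 = 732050

732050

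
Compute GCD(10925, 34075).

10925 = 5² · 19 · 23
34075 = 5² · 29 · 47
Common: 5² = 25

25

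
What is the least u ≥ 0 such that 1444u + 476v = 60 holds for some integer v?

Reduce mod 476: 1444u ≡ 60 (mod 476). With g = gcd(1444, 476) = 4 dividing 60, divide through: 361u ≡ 15 (mod 119).
Since gcd(361, 119) = 1, u ≡ 15·(361)⁻¹ ≡ 93 (mod 119). Smallest non-negative: 93.

93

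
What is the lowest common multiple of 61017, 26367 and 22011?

61017 = 3 · 11 · 43²; 26367 = 3 · 11 · 17 · 47; 22011 = 3 · 11 · 23 · 29
lcm takes max exponent of each prime: 3 · 11 · 17 · 23 · 29 · 43² · 47 = 32517972861

32517972861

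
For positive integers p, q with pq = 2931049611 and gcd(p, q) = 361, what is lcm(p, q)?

8119251

For any two positive integers, gcd × lcm equals their product. Hence lcm = 2931049611 / 361 = 8119251.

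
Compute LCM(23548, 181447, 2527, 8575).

5508749064700

23548 = 2² · 7 · 29²; 181447 = 7³ · 23²; 2527 = 7 · 19²; 8575 = 5² · 7³
lcm takes max exponent of each prime: 2² · 5² · 7³ · 19² · 23² · 29² = 5508749064700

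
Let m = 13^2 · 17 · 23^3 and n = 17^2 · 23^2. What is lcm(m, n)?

max exponent per prime: 13^2 · 17^2 · 23^3 = 594248447

594248447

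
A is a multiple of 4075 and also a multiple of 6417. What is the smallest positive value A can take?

4075 = 5² · 163; 6417 = 3² · 23 · 31
max exponents: 3² · 5² · 23 · 31 · 163 = 26149275

26149275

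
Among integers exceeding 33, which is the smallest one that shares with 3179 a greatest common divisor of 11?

3179 = 11·289. Any k with gcd(k, 3179) = 11 is a multiple of 11, say 11s, with s coprime to 289.
Need s > 33/11, so s ≥ 4. First s ≥ 4 with gcd(s, 289) = 1 is s = 4. Thus k = 11·4 = 44.

44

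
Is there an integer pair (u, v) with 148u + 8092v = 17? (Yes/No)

gcd(148, 8092): 8092 = 54·148 + 100; 148 = 1·100 + 48; 100 = 2·48 + 4; 48 = 12·4 + 0 → 4
4 does not divide 17, so a solution does not exist.

No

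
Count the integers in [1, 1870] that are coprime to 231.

231 = 3·7·11. Inclusion–exclusion on these primes:
1870 − ⌊1870/3⌋ − ⌊1870/7⌋ − ⌊1870/11⌋ + ⌊1870/21⌋ + ⌊1870/33⌋ + ⌊1870/77⌋ − ⌊1870/231⌋ = 971

971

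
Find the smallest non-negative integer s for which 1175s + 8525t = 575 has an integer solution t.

15

gcd(1175, 8525) = 25 (Euclid: 8525 = 7·1175 + 300; 1175 = 3·300 + 275; 300 = 1·275 + 25; 275 = 11·25 + 0), and 25 | 575.
Extended Euclid: 1175·(-29) + 8525·(4) = 25. Scale by 23: s₀ = -667.
General solution s = s₀ + 341k; reducing mod 341 gives s = 15 (and t = -2).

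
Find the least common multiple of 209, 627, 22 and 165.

6270

209 = 11 · 19; 627 = 3 · 11 · 19; 22 = 2 · 11; 165 = 3 · 5 · 11
lcm takes max exponent of each prime: 2 · 3 · 5 · 11 · 19 = 6270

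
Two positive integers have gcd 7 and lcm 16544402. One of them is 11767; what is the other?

9842

Using pq = gcd(p,q)·lcm(p,q) = 7·16544402 = 115810814, we get q = 115810814/11767 = 9842.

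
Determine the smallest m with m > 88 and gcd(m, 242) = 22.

110

242 = 22·11. Any m with gcd(m, 242) = 22 is a multiple of 22, say 22s, with s coprime to 11.
Need s > 88/22, so s ≥ 5. First s ≥ 5 with gcd(s, 11) = 1 is s = 5. Thus m = 22·5 = 110.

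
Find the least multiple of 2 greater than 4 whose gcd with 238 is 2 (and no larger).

Multiples of 2 above 4: 2·3, 2·4, … . Need the cofactor coprime to 238/2 = 119.
Checking s = 3, 4, … the first with gcd(s, 119) = 1 is s = 3, giving 6.

6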